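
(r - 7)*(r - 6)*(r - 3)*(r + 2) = r^4 - 14*r^3 + 49*r^2 + 36*r - 252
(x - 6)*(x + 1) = x^2 - 5*x - 6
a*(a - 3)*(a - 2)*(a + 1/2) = a^4 - 9*a^3/2 + 7*a^2/2 + 3*a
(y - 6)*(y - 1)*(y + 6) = y^3 - y^2 - 36*y + 36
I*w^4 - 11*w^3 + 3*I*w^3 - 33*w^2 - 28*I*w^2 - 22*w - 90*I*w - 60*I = (w + 2)*(w + 5*I)*(w + 6*I)*(I*w + I)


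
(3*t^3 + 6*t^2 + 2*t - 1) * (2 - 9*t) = -27*t^4 - 48*t^3 - 6*t^2 + 13*t - 2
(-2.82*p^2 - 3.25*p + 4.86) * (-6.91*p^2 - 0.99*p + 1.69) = 19.4862*p^4 + 25.2493*p^3 - 35.1309*p^2 - 10.3039*p + 8.2134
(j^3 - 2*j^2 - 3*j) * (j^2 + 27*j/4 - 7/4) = j^5 + 19*j^4/4 - 73*j^3/4 - 67*j^2/4 + 21*j/4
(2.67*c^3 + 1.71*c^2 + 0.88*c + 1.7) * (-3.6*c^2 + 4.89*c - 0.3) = -9.612*c^5 + 6.9003*c^4 + 4.3929*c^3 - 2.3298*c^2 + 8.049*c - 0.51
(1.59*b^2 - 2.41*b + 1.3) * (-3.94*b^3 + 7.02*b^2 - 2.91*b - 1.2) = -6.2646*b^5 + 20.6572*b^4 - 26.6671*b^3 + 14.2311*b^2 - 0.891*b - 1.56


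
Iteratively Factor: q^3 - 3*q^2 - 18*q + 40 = (q + 4)*(q^2 - 7*q + 10) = (q - 2)*(q + 4)*(q - 5)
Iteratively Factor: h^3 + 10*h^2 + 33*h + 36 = (h + 3)*(h^2 + 7*h + 12) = (h + 3)*(h + 4)*(h + 3)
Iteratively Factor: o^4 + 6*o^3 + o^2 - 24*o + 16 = (o + 4)*(o^3 + 2*o^2 - 7*o + 4) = (o - 1)*(o + 4)*(o^2 + 3*o - 4) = (o - 1)^2*(o + 4)*(o + 4)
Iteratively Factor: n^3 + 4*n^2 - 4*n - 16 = (n + 4)*(n^2 - 4) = (n - 2)*(n + 4)*(n + 2)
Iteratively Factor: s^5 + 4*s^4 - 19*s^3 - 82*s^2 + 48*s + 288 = (s + 4)*(s^4 - 19*s^2 - 6*s + 72) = (s - 2)*(s + 4)*(s^3 + 2*s^2 - 15*s - 36) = (s - 2)*(s + 3)*(s + 4)*(s^2 - s - 12) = (s - 4)*(s - 2)*(s + 3)*(s + 4)*(s + 3)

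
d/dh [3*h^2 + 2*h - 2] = 6*h + 2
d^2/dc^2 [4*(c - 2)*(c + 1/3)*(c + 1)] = 24*c - 16/3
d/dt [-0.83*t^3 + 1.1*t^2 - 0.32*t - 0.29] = -2.49*t^2 + 2.2*t - 0.32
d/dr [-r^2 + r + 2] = 1 - 2*r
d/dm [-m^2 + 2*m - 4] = 2 - 2*m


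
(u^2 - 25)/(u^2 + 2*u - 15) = (u - 5)/(u - 3)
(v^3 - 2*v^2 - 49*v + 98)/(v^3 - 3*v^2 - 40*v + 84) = (v + 7)/(v + 6)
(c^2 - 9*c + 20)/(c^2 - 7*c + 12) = (c - 5)/(c - 3)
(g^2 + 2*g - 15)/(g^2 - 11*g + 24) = (g + 5)/(g - 8)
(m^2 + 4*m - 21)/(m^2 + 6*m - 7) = (m - 3)/(m - 1)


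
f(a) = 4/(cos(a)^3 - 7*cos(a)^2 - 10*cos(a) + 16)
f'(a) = 4*(3*sin(a)*cos(a)^2 - 14*sin(a)*cos(a) - 10*sin(a))/(cos(a)^3 - 7*cos(a)^2 - 10*cos(a) + 16)^2 = 4*(3*cos(a)^2 - 14*cos(a) - 10)*sin(a)/(cos(a)^3 - 7*cos(a)^2 - 10*cos(a) + 16)^2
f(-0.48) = 1.72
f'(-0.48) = 6.88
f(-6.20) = 55.12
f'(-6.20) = -1323.61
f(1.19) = 0.35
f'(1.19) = -0.42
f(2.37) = 0.21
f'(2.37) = 0.01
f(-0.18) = 11.83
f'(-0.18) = 130.64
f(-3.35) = 0.22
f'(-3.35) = 0.02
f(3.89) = 0.21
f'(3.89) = -0.01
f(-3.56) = 0.22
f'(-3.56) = 0.03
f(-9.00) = 0.22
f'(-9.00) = -0.03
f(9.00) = 0.22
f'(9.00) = 0.03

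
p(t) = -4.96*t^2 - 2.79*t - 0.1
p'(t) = -9.92*t - 2.79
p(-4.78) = -100.09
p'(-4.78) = 44.63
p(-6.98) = -222.28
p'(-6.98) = 66.45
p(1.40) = -13.73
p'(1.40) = -16.68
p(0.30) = -1.38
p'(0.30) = -5.77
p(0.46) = -2.43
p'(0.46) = -7.35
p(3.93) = -87.67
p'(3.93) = -41.78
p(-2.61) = -26.61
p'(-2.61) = 23.10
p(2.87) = -48.96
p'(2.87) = -31.26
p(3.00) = -53.11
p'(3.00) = -32.55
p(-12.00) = -680.86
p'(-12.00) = 116.25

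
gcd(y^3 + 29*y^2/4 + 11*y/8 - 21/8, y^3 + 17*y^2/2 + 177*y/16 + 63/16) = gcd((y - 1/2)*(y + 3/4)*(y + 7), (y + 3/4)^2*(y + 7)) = y^2 + 31*y/4 + 21/4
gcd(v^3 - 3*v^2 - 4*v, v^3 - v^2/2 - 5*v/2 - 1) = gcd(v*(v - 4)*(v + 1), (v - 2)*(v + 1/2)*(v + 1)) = v + 1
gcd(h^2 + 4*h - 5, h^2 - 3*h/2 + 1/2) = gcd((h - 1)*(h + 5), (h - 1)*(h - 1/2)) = h - 1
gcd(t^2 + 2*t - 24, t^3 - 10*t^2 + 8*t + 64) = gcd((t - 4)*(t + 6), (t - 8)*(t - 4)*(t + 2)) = t - 4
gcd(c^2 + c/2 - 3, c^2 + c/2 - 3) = c^2 + c/2 - 3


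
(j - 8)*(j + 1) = j^2 - 7*j - 8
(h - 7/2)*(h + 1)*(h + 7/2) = h^3 + h^2 - 49*h/4 - 49/4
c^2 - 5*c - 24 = (c - 8)*(c + 3)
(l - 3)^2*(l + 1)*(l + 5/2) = l^4 - 5*l^3/2 - 19*l^2/2 + 33*l/2 + 45/2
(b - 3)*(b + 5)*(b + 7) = b^3 + 9*b^2 - b - 105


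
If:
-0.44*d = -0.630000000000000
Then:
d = 1.43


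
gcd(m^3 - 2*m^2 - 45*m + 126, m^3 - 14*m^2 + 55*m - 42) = m - 6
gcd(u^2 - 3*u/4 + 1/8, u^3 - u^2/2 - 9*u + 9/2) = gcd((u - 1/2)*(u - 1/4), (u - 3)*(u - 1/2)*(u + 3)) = u - 1/2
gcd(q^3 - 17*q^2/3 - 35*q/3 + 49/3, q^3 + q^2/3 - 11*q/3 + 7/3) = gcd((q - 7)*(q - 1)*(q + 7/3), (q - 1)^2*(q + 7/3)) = q^2 + 4*q/3 - 7/3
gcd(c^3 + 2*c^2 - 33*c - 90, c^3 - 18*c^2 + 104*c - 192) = c - 6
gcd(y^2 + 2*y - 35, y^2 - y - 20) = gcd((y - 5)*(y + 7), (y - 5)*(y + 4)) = y - 5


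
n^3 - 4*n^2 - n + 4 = (n - 4)*(n - 1)*(n + 1)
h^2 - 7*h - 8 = (h - 8)*(h + 1)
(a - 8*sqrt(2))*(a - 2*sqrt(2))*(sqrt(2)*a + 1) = sqrt(2)*a^3 - 19*a^2 + 22*sqrt(2)*a + 32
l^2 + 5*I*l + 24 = (l - 3*I)*(l + 8*I)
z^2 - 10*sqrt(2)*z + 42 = (z - 7*sqrt(2))*(z - 3*sqrt(2))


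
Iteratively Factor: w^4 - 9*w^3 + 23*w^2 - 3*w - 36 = (w + 1)*(w^3 - 10*w^2 + 33*w - 36) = (w - 3)*(w + 1)*(w^2 - 7*w + 12) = (w - 3)^2*(w + 1)*(w - 4)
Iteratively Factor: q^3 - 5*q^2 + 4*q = (q - 1)*(q^2 - 4*q) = q*(q - 1)*(q - 4)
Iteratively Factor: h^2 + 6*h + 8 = (h + 4)*(h + 2)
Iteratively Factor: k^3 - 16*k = (k + 4)*(k^2 - 4*k) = k*(k + 4)*(k - 4)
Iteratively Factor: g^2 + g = (g)*(g + 1)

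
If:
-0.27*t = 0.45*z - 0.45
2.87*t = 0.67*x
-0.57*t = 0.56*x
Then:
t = 0.00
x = 0.00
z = 1.00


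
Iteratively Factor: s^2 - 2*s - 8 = (s - 4)*(s + 2)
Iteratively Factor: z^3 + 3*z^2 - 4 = (z + 2)*(z^2 + z - 2) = (z - 1)*(z + 2)*(z + 2)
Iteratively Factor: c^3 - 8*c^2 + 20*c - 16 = (c - 2)*(c^2 - 6*c + 8) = (c - 4)*(c - 2)*(c - 2)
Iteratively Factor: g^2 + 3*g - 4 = (g - 1)*(g + 4)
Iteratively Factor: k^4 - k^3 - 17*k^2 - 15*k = (k + 1)*(k^3 - 2*k^2 - 15*k) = (k - 5)*(k + 1)*(k^2 + 3*k) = k*(k - 5)*(k + 1)*(k + 3)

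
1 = 1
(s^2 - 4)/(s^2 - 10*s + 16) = (s + 2)/(s - 8)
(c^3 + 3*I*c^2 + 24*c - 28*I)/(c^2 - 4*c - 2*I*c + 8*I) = (c^2 + 5*I*c + 14)/(c - 4)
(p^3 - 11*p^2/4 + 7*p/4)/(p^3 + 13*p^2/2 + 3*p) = (4*p^2 - 11*p + 7)/(2*(2*p^2 + 13*p + 6))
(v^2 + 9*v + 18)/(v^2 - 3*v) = (v^2 + 9*v + 18)/(v*(v - 3))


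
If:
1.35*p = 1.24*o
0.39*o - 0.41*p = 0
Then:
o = 0.00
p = 0.00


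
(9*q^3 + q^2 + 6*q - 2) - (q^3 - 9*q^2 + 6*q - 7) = 8*q^3 + 10*q^2 + 5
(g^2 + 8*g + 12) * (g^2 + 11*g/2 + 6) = g^4 + 27*g^3/2 + 62*g^2 + 114*g + 72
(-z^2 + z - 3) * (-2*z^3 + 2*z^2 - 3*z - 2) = 2*z^5 - 4*z^4 + 11*z^3 - 7*z^2 + 7*z + 6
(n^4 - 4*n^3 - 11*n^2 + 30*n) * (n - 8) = n^5 - 12*n^4 + 21*n^3 + 118*n^2 - 240*n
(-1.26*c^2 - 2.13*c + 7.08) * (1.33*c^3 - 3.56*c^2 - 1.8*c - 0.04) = -1.6758*c^5 + 1.6527*c^4 + 19.2672*c^3 - 21.3204*c^2 - 12.6588*c - 0.2832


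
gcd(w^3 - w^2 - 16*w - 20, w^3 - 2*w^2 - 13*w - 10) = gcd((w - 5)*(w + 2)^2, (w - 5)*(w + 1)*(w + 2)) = w^2 - 3*w - 10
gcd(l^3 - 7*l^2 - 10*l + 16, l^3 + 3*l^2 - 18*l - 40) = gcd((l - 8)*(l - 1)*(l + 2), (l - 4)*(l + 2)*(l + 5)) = l + 2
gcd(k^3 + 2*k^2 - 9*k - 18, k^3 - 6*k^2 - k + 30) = k^2 - k - 6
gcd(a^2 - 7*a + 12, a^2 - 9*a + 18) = a - 3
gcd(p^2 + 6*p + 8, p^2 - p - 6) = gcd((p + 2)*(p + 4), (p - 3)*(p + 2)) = p + 2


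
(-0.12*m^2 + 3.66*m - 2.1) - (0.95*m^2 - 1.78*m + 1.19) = -1.07*m^2 + 5.44*m - 3.29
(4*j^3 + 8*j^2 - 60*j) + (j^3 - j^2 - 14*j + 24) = 5*j^3 + 7*j^2 - 74*j + 24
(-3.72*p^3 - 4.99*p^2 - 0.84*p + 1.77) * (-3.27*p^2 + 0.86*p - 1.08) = 12.1644*p^5 + 13.1181*p^4 + 2.473*p^3 - 1.1211*p^2 + 2.4294*p - 1.9116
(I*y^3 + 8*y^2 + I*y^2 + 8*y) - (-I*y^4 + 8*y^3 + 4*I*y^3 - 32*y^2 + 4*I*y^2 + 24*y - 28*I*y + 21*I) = I*y^4 - 8*y^3 - 3*I*y^3 + 40*y^2 - 3*I*y^2 - 16*y + 28*I*y - 21*I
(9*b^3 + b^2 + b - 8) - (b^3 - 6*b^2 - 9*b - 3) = 8*b^3 + 7*b^2 + 10*b - 5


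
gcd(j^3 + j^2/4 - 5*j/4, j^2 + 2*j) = j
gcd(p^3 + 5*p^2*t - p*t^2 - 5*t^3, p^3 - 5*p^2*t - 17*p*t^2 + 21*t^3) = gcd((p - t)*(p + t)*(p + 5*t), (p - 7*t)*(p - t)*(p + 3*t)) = p - t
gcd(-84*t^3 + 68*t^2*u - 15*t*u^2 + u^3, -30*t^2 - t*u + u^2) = 6*t - u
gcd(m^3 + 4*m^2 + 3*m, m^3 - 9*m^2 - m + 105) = m + 3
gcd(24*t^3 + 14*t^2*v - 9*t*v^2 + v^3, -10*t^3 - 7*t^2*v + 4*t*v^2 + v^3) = t + v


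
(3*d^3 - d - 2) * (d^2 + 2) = 3*d^5 + 5*d^3 - 2*d^2 - 2*d - 4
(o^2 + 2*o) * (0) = 0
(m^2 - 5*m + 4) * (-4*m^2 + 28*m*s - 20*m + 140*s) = -4*m^4 + 28*m^3*s + 84*m^2 - 588*m*s - 80*m + 560*s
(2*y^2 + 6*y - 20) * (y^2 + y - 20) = 2*y^4 + 8*y^3 - 54*y^2 - 140*y + 400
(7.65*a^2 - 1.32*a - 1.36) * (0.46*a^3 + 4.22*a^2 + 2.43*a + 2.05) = 3.519*a^5 + 31.6758*a^4 + 12.3935*a^3 + 6.7357*a^2 - 6.0108*a - 2.788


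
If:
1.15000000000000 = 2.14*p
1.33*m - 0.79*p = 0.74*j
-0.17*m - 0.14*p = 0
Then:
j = -1.37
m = -0.44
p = 0.54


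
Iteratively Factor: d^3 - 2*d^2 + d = (d - 1)*(d^2 - d) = (d - 1)^2*(d)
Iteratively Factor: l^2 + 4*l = (l + 4)*(l)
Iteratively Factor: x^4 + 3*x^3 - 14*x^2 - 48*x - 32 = (x + 2)*(x^3 + x^2 - 16*x - 16) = (x + 1)*(x + 2)*(x^2 - 16) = (x + 1)*(x + 2)*(x + 4)*(x - 4)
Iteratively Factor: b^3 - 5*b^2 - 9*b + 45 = (b - 5)*(b^2 - 9) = (b - 5)*(b - 3)*(b + 3)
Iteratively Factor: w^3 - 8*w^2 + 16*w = (w)*(w^2 - 8*w + 16) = w*(w - 4)*(w - 4)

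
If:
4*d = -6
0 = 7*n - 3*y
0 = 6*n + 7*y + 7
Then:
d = -3/2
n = -21/67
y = -49/67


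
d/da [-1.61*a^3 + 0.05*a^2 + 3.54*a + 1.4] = -4.83*a^2 + 0.1*a + 3.54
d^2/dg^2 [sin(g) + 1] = -sin(g)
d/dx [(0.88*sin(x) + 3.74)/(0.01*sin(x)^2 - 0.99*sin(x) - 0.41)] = (-0.0088*sin(x)^2 - 0.0748*sin(x) + 3.3418)*cos(x)/(0.0001*sin(x)^4 - 0.0198*sin(x)^3 + 0.9719*sin(x)^2 + 0.8118*sin(x) + 0.1681)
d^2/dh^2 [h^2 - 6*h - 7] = 2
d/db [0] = 0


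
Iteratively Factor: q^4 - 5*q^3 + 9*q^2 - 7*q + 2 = (q - 1)*(q^3 - 4*q^2 + 5*q - 2) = (q - 2)*(q - 1)*(q^2 - 2*q + 1) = (q - 2)*(q - 1)^2*(q - 1)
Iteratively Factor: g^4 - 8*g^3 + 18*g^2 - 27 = (g + 1)*(g^3 - 9*g^2 + 27*g - 27) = (g - 3)*(g + 1)*(g^2 - 6*g + 9) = (g - 3)^2*(g + 1)*(g - 3)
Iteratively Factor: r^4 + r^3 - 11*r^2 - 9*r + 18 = (r - 1)*(r^3 + 2*r^2 - 9*r - 18) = (r - 3)*(r - 1)*(r^2 + 5*r + 6) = (r - 3)*(r - 1)*(r + 2)*(r + 3)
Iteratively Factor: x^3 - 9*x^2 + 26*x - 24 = (x - 2)*(x^2 - 7*x + 12) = (x - 3)*(x - 2)*(x - 4)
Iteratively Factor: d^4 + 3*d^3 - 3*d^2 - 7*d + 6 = (d + 2)*(d^3 + d^2 - 5*d + 3) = (d - 1)*(d + 2)*(d^2 + 2*d - 3) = (d - 1)^2*(d + 2)*(d + 3)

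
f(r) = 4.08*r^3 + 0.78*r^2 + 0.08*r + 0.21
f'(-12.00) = 1743.92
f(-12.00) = -6938.67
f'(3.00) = 114.92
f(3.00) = 117.63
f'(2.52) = 81.74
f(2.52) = 70.66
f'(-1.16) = 14.74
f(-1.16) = -5.20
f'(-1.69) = 32.40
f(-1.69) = -17.39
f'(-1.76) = 35.25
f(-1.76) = -19.76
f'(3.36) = 143.51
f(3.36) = 164.05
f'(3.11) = 123.32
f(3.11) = 130.73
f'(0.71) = 7.36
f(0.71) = 2.12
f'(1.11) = 16.89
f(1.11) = 6.84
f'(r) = 12.24*r^2 + 1.56*r + 0.08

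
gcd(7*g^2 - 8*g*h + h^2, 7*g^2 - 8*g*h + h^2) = 7*g^2 - 8*g*h + h^2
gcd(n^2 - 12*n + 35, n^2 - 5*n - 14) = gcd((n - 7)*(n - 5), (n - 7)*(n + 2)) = n - 7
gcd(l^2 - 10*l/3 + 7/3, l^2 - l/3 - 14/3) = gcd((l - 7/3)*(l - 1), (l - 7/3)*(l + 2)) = l - 7/3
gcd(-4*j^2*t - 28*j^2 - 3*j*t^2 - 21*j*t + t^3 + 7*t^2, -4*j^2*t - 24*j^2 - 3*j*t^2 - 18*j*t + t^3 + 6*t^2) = -4*j^2 - 3*j*t + t^2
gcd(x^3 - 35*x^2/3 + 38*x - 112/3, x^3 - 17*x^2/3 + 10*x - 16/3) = x^2 - 14*x/3 + 16/3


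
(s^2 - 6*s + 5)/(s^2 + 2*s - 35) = (s - 1)/(s + 7)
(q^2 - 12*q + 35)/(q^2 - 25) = (q - 7)/(q + 5)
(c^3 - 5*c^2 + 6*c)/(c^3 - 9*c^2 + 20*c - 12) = c*(c - 3)/(c^2 - 7*c + 6)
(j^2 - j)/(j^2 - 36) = j*(j - 1)/(j^2 - 36)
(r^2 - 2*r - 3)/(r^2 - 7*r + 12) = (r + 1)/(r - 4)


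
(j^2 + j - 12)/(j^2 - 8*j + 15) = (j + 4)/(j - 5)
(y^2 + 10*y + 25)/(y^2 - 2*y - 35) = (y + 5)/(y - 7)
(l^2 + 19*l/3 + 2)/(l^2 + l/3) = (l + 6)/l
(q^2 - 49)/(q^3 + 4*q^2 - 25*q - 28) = (q - 7)/(q^2 - 3*q - 4)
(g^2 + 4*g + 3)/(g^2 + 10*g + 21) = (g + 1)/(g + 7)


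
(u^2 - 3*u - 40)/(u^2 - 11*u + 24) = (u + 5)/(u - 3)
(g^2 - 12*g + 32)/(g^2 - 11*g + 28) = (g - 8)/(g - 7)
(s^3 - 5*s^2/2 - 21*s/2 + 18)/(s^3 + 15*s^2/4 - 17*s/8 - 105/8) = 4*(2*s^2 - 11*s + 12)/(8*s^2 + 6*s - 35)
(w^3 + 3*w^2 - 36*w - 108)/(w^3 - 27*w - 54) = (w + 6)/(w + 3)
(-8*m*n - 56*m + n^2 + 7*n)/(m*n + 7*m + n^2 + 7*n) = (-8*m + n)/(m + n)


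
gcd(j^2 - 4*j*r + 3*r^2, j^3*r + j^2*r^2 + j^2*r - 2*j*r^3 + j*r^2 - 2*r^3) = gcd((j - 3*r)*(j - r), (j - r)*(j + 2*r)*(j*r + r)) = -j + r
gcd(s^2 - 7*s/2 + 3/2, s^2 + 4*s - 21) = s - 3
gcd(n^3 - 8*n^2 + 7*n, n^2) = n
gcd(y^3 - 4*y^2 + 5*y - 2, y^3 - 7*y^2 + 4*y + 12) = y - 2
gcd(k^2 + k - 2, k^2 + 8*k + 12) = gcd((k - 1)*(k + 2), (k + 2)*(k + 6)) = k + 2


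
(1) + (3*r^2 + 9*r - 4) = 3*r^2 + 9*r - 3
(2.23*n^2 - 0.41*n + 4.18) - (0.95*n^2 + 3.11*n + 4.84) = 1.28*n^2 - 3.52*n - 0.66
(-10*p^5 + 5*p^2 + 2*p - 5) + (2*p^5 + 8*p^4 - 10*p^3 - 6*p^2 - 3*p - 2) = -8*p^5 + 8*p^4 - 10*p^3 - p^2 - p - 7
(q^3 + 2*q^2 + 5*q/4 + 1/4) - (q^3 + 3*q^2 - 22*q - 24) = -q^2 + 93*q/4 + 97/4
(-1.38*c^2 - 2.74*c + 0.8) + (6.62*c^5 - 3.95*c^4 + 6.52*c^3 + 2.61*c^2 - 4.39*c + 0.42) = 6.62*c^5 - 3.95*c^4 + 6.52*c^3 + 1.23*c^2 - 7.13*c + 1.22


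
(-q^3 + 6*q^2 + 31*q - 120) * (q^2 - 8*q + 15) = -q^5 + 14*q^4 - 32*q^3 - 278*q^2 + 1425*q - 1800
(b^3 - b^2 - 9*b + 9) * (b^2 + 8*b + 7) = b^5 + 7*b^4 - 10*b^3 - 70*b^2 + 9*b + 63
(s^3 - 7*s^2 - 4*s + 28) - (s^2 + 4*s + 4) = s^3 - 8*s^2 - 8*s + 24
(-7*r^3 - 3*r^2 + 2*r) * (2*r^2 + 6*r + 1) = -14*r^5 - 48*r^4 - 21*r^3 + 9*r^2 + 2*r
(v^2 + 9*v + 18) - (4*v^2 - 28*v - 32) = -3*v^2 + 37*v + 50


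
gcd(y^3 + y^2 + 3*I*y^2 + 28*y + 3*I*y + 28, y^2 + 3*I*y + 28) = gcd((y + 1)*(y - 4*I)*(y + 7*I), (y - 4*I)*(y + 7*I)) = y^2 + 3*I*y + 28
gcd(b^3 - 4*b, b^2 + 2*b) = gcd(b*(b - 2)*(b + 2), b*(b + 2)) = b^2 + 2*b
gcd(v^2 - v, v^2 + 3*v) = v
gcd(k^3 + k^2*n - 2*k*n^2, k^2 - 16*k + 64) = 1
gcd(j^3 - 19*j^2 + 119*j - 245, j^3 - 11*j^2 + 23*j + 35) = j^2 - 12*j + 35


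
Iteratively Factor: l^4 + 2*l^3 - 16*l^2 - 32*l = (l - 4)*(l^3 + 6*l^2 + 8*l) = l*(l - 4)*(l^2 + 6*l + 8) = l*(l - 4)*(l + 4)*(l + 2)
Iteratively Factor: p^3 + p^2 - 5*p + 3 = (p + 3)*(p^2 - 2*p + 1) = (p - 1)*(p + 3)*(p - 1)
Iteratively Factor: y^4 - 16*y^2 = (y + 4)*(y^3 - 4*y^2) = y*(y + 4)*(y^2 - 4*y) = y^2*(y + 4)*(y - 4)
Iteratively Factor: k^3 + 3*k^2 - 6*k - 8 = (k - 2)*(k^2 + 5*k + 4) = (k - 2)*(k + 4)*(k + 1)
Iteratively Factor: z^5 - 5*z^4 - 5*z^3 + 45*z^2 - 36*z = (z - 1)*(z^4 - 4*z^3 - 9*z^2 + 36*z) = (z - 3)*(z - 1)*(z^3 - z^2 - 12*z) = (z - 3)*(z - 1)*(z + 3)*(z^2 - 4*z) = z*(z - 3)*(z - 1)*(z + 3)*(z - 4)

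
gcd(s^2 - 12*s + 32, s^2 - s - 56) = s - 8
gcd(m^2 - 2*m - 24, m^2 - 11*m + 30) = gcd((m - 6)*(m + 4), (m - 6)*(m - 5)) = m - 6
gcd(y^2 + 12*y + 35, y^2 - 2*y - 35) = y + 5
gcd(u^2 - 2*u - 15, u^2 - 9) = u + 3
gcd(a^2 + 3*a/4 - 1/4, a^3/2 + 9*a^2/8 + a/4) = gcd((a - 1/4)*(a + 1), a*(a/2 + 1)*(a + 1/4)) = 1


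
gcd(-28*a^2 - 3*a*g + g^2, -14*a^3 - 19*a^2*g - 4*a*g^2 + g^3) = 7*a - g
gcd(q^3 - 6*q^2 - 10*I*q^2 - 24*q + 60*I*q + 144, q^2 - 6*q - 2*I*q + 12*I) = q - 6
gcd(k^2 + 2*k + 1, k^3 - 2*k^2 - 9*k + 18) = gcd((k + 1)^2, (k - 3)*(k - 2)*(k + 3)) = 1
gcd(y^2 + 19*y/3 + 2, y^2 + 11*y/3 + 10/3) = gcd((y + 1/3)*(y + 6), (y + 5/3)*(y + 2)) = 1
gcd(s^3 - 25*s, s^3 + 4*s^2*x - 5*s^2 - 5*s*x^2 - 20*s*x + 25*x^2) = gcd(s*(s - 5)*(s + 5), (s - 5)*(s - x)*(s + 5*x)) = s - 5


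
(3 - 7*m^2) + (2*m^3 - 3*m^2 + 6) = 2*m^3 - 10*m^2 + 9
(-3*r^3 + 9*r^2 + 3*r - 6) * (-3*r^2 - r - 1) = 9*r^5 - 24*r^4 - 15*r^3 + 6*r^2 + 3*r + 6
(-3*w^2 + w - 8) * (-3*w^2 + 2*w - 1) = 9*w^4 - 9*w^3 + 29*w^2 - 17*w + 8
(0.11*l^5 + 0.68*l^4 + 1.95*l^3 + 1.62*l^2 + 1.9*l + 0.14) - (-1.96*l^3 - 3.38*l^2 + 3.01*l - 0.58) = 0.11*l^5 + 0.68*l^4 + 3.91*l^3 + 5.0*l^2 - 1.11*l + 0.72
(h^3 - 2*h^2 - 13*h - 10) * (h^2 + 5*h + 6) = h^5 + 3*h^4 - 17*h^3 - 87*h^2 - 128*h - 60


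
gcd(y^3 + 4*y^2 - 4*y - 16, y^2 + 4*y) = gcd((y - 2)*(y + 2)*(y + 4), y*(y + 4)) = y + 4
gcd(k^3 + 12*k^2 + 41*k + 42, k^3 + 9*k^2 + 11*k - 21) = k^2 + 10*k + 21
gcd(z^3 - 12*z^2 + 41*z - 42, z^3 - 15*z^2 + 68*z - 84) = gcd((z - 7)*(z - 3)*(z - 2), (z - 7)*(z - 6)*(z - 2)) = z^2 - 9*z + 14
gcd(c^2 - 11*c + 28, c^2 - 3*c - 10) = 1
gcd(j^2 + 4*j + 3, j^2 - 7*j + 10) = 1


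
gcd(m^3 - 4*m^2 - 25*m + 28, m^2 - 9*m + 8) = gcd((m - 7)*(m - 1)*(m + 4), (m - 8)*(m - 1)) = m - 1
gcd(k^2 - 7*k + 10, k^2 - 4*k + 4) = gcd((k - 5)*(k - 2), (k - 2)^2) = k - 2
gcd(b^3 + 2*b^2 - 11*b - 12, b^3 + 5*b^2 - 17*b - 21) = b^2 - 2*b - 3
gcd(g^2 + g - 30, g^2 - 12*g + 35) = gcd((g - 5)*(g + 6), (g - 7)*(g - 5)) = g - 5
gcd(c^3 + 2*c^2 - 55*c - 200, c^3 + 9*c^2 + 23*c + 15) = c + 5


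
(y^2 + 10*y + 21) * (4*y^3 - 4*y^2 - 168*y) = 4*y^5 + 36*y^4 - 124*y^3 - 1764*y^2 - 3528*y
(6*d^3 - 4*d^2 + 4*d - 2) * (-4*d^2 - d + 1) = -24*d^5 + 10*d^4 - 6*d^3 + 6*d - 2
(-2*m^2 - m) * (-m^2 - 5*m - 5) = 2*m^4 + 11*m^3 + 15*m^2 + 5*m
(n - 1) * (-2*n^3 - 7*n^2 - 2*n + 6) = -2*n^4 - 5*n^3 + 5*n^2 + 8*n - 6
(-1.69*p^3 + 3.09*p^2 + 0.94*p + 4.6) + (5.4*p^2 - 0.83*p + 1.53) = -1.69*p^3 + 8.49*p^2 + 0.11*p + 6.13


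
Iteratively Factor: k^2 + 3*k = (k)*(k + 3)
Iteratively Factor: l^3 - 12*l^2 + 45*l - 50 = (l - 5)*(l^2 - 7*l + 10) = (l - 5)^2*(l - 2)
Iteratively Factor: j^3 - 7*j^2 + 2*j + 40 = (j - 5)*(j^2 - 2*j - 8) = (j - 5)*(j - 4)*(j + 2)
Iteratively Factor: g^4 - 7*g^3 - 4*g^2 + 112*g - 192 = (g - 4)*(g^3 - 3*g^2 - 16*g + 48) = (g - 4)*(g - 3)*(g^2 - 16) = (g - 4)*(g - 3)*(g + 4)*(g - 4)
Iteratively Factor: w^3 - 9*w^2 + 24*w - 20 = (w - 5)*(w^2 - 4*w + 4) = (w - 5)*(w - 2)*(w - 2)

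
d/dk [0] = 0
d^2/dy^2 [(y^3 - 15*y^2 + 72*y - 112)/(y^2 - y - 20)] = 12*(13*y^3 - 196*y^2 + 976*y - 1632)/(y^6 - 3*y^5 - 57*y^4 + 119*y^3 + 1140*y^2 - 1200*y - 8000)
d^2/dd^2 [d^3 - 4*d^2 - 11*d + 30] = 6*d - 8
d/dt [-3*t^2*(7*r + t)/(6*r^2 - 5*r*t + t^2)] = 3*t*(-t*(5*r - 2*t)*(7*r + t) + (-14*r - 3*t)*(6*r^2 - 5*r*t + t^2))/(6*r^2 - 5*r*t + t^2)^2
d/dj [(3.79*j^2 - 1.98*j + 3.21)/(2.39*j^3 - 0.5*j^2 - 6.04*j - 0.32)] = (-9.0581*j^4 + 9.4644*j^3 - 46.8973*j^2 + 0.784400000000002*j + 20.022)/(5.7121*j^6 - 2.39*j^5 - 28.6212*j^4 + 4.5104*j^3 + 36.8016*j^2 + 3.8656*j + 0.1024)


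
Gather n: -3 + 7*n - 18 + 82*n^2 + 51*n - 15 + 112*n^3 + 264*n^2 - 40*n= 112*n^3 + 346*n^2 + 18*n - 36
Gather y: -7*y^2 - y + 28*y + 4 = -7*y^2 + 27*y + 4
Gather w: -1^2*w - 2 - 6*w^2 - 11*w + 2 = -6*w^2 - 12*w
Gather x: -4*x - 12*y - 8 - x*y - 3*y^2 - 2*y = x*(-y - 4) - 3*y^2 - 14*y - 8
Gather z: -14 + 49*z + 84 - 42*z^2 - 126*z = -42*z^2 - 77*z + 70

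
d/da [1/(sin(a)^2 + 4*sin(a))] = -2*(sin(a) + 2)*cos(a)/((sin(a) + 4)^2*sin(a)^2)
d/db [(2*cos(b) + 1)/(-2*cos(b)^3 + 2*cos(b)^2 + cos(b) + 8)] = -(62*sin(b) + 2*sin(3*b) + 4*sin(4*b))/(cos(b) - 2*cos(2*b) + cos(3*b) - 18)^2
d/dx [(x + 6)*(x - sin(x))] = x - (x + 6)*(cos(x) - 1) - sin(x)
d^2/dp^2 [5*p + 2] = 0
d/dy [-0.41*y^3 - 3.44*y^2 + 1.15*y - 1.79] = -1.23*y^2 - 6.88*y + 1.15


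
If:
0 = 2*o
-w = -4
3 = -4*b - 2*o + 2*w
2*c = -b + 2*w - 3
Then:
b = 5/4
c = 15/8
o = 0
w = 4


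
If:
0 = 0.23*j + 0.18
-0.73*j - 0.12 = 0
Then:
No Solution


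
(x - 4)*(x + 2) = x^2 - 2*x - 8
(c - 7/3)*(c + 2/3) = c^2 - 5*c/3 - 14/9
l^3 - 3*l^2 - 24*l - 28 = (l - 7)*(l + 2)^2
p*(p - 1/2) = p^2 - p/2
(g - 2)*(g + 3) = g^2 + g - 6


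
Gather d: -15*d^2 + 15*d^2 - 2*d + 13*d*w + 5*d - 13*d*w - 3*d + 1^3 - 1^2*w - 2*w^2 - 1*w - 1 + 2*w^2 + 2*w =0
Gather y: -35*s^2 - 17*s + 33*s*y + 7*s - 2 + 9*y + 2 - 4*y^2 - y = -35*s^2 - 10*s - 4*y^2 + y*(33*s + 8)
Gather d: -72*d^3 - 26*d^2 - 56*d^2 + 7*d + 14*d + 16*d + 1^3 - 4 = -72*d^3 - 82*d^2 + 37*d - 3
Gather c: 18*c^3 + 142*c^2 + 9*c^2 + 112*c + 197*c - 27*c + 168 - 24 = 18*c^3 + 151*c^2 + 282*c + 144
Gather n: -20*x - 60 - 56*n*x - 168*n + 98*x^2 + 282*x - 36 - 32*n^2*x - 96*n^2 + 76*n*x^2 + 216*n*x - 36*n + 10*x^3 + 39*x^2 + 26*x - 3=n^2*(-32*x - 96) + n*(76*x^2 + 160*x - 204) + 10*x^3 + 137*x^2 + 288*x - 99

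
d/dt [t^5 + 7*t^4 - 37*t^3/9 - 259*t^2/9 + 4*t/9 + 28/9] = 5*t^4 + 28*t^3 - 37*t^2/3 - 518*t/9 + 4/9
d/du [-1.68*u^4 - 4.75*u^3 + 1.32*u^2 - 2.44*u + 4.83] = -6.72*u^3 - 14.25*u^2 + 2.64*u - 2.44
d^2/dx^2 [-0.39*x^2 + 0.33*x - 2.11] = -0.780000000000000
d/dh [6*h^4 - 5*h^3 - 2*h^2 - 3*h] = 24*h^3 - 15*h^2 - 4*h - 3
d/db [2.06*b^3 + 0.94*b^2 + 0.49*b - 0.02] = 6.18*b^2 + 1.88*b + 0.49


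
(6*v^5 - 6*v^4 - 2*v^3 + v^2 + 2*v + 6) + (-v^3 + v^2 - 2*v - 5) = 6*v^5 - 6*v^4 - 3*v^3 + 2*v^2 + 1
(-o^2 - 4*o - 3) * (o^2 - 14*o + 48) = -o^4 + 10*o^3 + 5*o^2 - 150*o - 144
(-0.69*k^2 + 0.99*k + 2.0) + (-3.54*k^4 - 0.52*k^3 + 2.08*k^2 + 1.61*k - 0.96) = -3.54*k^4 - 0.52*k^3 + 1.39*k^2 + 2.6*k + 1.04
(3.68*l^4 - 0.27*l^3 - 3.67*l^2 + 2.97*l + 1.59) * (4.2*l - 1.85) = 15.456*l^5 - 7.942*l^4 - 14.9145*l^3 + 19.2635*l^2 + 1.1835*l - 2.9415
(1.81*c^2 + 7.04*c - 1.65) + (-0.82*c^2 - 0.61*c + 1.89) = 0.99*c^2 + 6.43*c + 0.24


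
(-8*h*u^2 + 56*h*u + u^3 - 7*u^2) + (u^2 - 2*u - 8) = -8*h*u^2 + 56*h*u + u^3 - 6*u^2 - 2*u - 8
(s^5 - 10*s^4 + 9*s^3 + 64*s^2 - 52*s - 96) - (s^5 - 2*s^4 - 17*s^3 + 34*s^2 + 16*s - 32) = -8*s^4 + 26*s^3 + 30*s^2 - 68*s - 64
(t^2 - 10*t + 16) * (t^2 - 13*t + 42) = t^4 - 23*t^3 + 188*t^2 - 628*t + 672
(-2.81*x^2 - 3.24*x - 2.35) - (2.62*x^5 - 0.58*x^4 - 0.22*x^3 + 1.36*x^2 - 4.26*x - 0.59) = -2.62*x^5 + 0.58*x^4 + 0.22*x^3 - 4.17*x^2 + 1.02*x - 1.76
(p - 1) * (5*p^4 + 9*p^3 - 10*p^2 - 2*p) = 5*p^5 + 4*p^4 - 19*p^3 + 8*p^2 + 2*p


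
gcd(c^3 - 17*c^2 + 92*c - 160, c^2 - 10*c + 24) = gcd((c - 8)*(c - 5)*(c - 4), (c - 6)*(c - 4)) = c - 4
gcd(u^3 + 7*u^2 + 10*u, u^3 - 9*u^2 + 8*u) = u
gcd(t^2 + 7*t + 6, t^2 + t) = t + 1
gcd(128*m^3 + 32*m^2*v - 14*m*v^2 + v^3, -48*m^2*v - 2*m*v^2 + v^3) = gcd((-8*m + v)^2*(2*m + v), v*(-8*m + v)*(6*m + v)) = -8*m + v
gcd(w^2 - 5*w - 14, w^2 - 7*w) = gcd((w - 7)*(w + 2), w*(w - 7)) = w - 7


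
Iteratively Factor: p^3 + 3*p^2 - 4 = (p - 1)*(p^2 + 4*p + 4) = (p - 1)*(p + 2)*(p + 2)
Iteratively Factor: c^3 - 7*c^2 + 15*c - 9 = (c - 1)*(c^2 - 6*c + 9) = (c - 3)*(c - 1)*(c - 3)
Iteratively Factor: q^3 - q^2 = (q)*(q^2 - q) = q*(q - 1)*(q)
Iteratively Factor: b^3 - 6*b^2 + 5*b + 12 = (b - 4)*(b^2 - 2*b - 3) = (b - 4)*(b + 1)*(b - 3)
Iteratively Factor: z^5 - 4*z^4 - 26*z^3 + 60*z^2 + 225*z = (z + 3)*(z^4 - 7*z^3 - 5*z^2 + 75*z) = (z - 5)*(z + 3)*(z^3 - 2*z^2 - 15*z) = z*(z - 5)*(z + 3)*(z^2 - 2*z - 15) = z*(z - 5)*(z + 3)^2*(z - 5)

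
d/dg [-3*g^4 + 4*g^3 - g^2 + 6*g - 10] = -12*g^3 + 12*g^2 - 2*g + 6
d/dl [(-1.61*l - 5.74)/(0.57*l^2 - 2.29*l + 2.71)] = (0.9177*l^2 + 6.5436*l - 17.5077)/(0.3249*l^4 - 2.6106*l^3 + 8.3335*l^2 - 12.4118*l + 7.3441)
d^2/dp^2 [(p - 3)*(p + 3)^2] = 6*p + 6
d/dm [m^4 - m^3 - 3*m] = 4*m^3 - 3*m^2 - 3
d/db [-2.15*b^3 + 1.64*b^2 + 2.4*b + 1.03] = -6.45*b^2 + 3.28*b + 2.4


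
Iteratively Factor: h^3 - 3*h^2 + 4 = (h - 2)*(h^2 - h - 2) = (h - 2)^2*(h + 1)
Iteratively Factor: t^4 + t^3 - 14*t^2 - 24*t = (t + 2)*(t^3 - t^2 - 12*t) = (t + 2)*(t + 3)*(t^2 - 4*t) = t*(t + 2)*(t + 3)*(t - 4)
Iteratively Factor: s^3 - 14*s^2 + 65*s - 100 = (s - 5)*(s^2 - 9*s + 20) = (s - 5)*(s - 4)*(s - 5)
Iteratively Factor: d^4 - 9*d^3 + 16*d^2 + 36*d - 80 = (d - 4)*(d^3 - 5*d^2 - 4*d + 20) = (d - 4)*(d - 2)*(d^2 - 3*d - 10) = (d - 5)*(d - 4)*(d - 2)*(d + 2)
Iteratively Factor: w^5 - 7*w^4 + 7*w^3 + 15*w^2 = (w)*(w^4 - 7*w^3 + 7*w^2 + 15*w) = w*(w - 5)*(w^3 - 2*w^2 - 3*w) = w*(w - 5)*(w + 1)*(w^2 - 3*w) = w^2*(w - 5)*(w + 1)*(w - 3)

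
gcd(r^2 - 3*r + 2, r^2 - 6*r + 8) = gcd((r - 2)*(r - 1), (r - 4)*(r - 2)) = r - 2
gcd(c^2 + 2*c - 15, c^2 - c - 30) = c + 5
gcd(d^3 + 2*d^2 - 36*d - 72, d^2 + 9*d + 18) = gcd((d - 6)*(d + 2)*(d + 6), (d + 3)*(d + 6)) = d + 6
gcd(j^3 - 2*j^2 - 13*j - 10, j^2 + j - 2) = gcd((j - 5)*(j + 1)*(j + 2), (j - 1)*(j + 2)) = j + 2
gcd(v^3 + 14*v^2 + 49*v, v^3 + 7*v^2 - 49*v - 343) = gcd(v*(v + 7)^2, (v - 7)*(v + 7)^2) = v^2 + 14*v + 49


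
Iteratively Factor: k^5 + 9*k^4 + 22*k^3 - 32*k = (k)*(k^4 + 9*k^3 + 22*k^2 - 32) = k*(k + 2)*(k^3 + 7*k^2 + 8*k - 16) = k*(k + 2)*(k + 4)*(k^2 + 3*k - 4) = k*(k + 2)*(k + 4)^2*(k - 1)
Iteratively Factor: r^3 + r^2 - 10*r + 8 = (r + 4)*(r^2 - 3*r + 2) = (r - 1)*(r + 4)*(r - 2)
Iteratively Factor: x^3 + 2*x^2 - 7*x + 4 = (x - 1)*(x^2 + 3*x - 4) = (x - 1)^2*(x + 4)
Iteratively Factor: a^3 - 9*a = (a + 3)*(a^2 - 3*a) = a*(a + 3)*(a - 3)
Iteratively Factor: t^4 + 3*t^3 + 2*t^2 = (t + 2)*(t^3 + t^2) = (t + 1)*(t + 2)*(t^2) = t*(t + 1)*(t + 2)*(t)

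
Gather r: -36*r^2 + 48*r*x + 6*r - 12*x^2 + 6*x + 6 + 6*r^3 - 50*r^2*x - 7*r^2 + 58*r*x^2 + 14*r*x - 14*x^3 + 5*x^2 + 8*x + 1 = 6*r^3 + r^2*(-50*x - 43) + r*(58*x^2 + 62*x + 6) - 14*x^3 - 7*x^2 + 14*x + 7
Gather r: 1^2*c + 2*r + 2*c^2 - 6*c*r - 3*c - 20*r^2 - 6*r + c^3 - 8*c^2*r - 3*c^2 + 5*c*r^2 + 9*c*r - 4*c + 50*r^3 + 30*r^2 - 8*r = c^3 - c^2 - 6*c + 50*r^3 + r^2*(5*c + 10) + r*(-8*c^2 + 3*c - 12)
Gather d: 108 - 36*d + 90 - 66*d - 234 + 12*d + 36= -90*d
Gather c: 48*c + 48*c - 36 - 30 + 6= 96*c - 60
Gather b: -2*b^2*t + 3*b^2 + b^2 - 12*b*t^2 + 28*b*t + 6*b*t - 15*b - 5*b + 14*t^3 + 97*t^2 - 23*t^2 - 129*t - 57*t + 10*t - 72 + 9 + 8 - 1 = b^2*(4 - 2*t) + b*(-12*t^2 + 34*t - 20) + 14*t^3 + 74*t^2 - 176*t - 56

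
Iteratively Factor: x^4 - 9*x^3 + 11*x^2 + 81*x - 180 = (x - 4)*(x^3 - 5*x^2 - 9*x + 45) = (x - 4)*(x + 3)*(x^2 - 8*x + 15) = (x - 4)*(x - 3)*(x + 3)*(x - 5)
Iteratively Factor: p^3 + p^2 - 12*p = (p - 3)*(p^2 + 4*p) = p*(p - 3)*(p + 4)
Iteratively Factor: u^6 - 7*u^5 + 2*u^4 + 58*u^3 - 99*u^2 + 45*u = (u - 1)*(u^5 - 6*u^4 - 4*u^3 + 54*u^2 - 45*u) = u*(u - 1)*(u^4 - 6*u^3 - 4*u^2 + 54*u - 45) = u*(u - 1)^2*(u^3 - 5*u^2 - 9*u + 45) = u*(u - 3)*(u - 1)^2*(u^2 - 2*u - 15) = u*(u - 3)*(u - 1)^2*(u + 3)*(u - 5)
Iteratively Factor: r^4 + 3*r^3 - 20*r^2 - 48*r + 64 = (r - 1)*(r^3 + 4*r^2 - 16*r - 64) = (r - 1)*(r + 4)*(r^2 - 16) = (r - 1)*(r + 4)^2*(r - 4)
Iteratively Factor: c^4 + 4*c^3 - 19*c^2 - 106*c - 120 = (c + 4)*(c^3 - 19*c - 30) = (c + 3)*(c + 4)*(c^2 - 3*c - 10) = (c + 2)*(c + 3)*(c + 4)*(c - 5)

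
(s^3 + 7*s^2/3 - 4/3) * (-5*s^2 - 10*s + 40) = -5*s^5 - 65*s^4/3 + 50*s^3/3 + 100*s^2 + 40*s/3 - 160/3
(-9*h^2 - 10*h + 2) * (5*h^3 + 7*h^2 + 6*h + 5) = -45*h^5 - 113*h^4 - 114*h^3 - 91*h^2 - 38*h + 10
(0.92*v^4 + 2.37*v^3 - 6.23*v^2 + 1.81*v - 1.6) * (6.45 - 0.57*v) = -0.5244*v^5 + 4.5831*v^4 + 18.8376*v^3 - 41.2152*v^2 + 12.5865*v - 10.32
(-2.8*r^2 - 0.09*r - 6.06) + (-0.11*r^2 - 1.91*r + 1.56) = -2.91*r^2 - 2.0*r - 4.5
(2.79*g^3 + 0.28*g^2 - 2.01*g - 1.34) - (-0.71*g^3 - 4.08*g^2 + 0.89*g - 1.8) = 3.5*g^3 + 4.36*g^2 - 2.9*g + 0.46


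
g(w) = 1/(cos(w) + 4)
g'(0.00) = 0.00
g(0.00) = 0.20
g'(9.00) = 0.04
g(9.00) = 0.32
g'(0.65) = 0.03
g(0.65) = 0.21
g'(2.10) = 0.07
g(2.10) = 0.29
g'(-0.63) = -0.03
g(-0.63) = 0.21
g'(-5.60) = 0.03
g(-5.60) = 0.21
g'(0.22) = 0.01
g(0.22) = 0.20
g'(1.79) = 0.07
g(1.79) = 0.26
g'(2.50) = 0.06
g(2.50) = 0.31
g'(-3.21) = 0.01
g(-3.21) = 0.33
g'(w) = sin(w)/(cos(w) + 4)^2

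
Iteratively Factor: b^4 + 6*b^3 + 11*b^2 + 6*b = (b + 3)*(b^3 + 3*b^2 + 2*b) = (b + 1)*(b + 3)*(b^2 + 2*b) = (b + 1)*(b + 2)*(b + 3)*(b)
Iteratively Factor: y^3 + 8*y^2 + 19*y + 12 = (y + 4)*(y^2 + 4*y + 3) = (y + 3)*(y + 4)*(y + 1)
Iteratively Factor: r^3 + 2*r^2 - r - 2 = (r - 1)*(r^2 + 3*r + 2) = (r - 1)*(r + 2)*(r + 1)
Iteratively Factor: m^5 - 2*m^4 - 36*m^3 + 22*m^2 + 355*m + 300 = (m + 3)*(m^4 - 5*m^3 - 21*m^2 + 85*m + 100) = (m + 3)*(m + 4)*(m^3 - 9*m^2 + 15*m + 25) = (m + 1)*(m + 3)*(m + 4)*(m^2 - 10*m + 25) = (m - 5)*(m + 1)*(m + 3)*(m + 4)*(m - 5)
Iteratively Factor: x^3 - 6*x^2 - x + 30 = (x - 3)*(x^2 - 3*x - 10) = (x - 5)*(x - 3)*(x + 2)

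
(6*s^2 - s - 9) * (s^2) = 6*s^4 - s^3 - 9*s^2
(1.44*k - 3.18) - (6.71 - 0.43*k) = 1.87*k - 9.89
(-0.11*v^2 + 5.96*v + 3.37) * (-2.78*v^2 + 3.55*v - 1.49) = 0.3058*v^4 - 16.9593*v^3 + 11.9533*v^2 + 3.0831*v - 5.0213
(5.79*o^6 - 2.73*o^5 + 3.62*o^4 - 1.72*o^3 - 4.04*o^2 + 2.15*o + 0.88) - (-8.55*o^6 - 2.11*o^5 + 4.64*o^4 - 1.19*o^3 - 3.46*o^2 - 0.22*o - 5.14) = 14.34*o^6 - 0.62*o^5 - 1.02*o^4 - 0.53*o^3 - 0.58*o^2 + 2.37*o + 6.02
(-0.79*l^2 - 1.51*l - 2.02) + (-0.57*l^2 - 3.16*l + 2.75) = -1.36*l^2 - 4.67*l + 0.73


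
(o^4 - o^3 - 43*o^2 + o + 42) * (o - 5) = o^5 - 6*o^4 - 38*o^3 + 216*o^2 + 37*o - 210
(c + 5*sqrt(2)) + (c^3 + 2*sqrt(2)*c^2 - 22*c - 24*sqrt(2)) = c^3 + 2*sqrt(2)*c^2 - 21*c - 19*sqrt(2)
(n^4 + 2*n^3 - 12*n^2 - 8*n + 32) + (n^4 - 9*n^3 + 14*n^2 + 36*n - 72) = 2*n^4 - 7*n^3 + 2*n^2 + 28*n - 40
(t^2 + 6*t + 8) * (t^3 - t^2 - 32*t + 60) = t^5 + 5*t^4 - 30*t^3 - 140*t^2 + 104*t + 480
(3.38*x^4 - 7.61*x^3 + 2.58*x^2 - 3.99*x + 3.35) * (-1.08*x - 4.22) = -3.6504*x^5 - 6.0448*x^4 + 29.3278*x^3 - 6.5784*x^2 + 13.2198*x - 14.137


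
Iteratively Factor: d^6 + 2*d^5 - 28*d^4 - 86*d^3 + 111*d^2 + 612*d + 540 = (d - 5)*(d^5 + 7*d^4 + 7*d^3 - 51*d^2 - 144*d - 108) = (d - 5)*(d + 2)*(d^4 + 5*d^3 - 3*d^2 - 45*d - 54) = (d - 5)*(d - 3)*(d + 2)*(d^3 + 8*d^2 + 21*d + 18) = (d - 5)*(d - 3)*(d + 2)*(d + 3)*(d^2 + 5*d + 6) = (d - 5)*(d - 3)*(d + 2)^2*(d + 3)*(d + 3)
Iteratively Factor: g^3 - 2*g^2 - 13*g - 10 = (g + 2)*(g^2 - 4*g - 5) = (g + 1)*(g + 2)*(g - 5)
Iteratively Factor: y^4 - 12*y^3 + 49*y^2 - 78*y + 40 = (y - 1)*(y^3 - 11*y^2 + 38*y - 40) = (y - 2)*(y - 1)*(y^2 - 9*y + 20) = (y - 4)*(y - 2)*(y - 1)*(y - 5)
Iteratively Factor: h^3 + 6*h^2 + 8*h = (h + 4)*(h^2 + 2*h) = h*(h + 4)*(h + 2)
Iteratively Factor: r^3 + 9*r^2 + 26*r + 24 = (r + 2)*(r^2 + 7*r + 12) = (r + 2)*(r + 3)*(r + 4)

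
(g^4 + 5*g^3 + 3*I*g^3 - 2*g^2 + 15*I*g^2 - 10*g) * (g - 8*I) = g^5 + 5*g^4 - 5*I*g^4 + 22*g^3 - 25*I*g^3 + 110*g^2 + 16*I*g^2 + 80*I*g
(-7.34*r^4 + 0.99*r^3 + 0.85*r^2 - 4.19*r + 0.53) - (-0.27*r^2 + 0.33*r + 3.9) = -7.34*r^4 + 0.99*r^3 + 1.12*r^2 - 4.52*r - 3.37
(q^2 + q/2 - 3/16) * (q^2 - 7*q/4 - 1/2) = q^4 - 5*q^3/4 - 25*q^2/16 + 5*q/64 + 3/32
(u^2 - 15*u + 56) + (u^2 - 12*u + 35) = 2*u^2 - 27*u + 91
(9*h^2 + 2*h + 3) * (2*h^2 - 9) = 18*h^4 + 4*h^3 - 75*h^2 - 18*h - 27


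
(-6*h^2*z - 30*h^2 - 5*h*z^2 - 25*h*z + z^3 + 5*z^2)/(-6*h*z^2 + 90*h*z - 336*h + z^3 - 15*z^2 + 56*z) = (h*z + 5*h + z^2 + 5*z)/(z^2 - 15*z + 56)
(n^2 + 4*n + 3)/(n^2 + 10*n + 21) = (n + 1)/(n + 7)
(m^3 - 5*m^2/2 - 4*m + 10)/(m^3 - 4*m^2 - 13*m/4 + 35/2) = 2*(m - 2)/(2*m - 7)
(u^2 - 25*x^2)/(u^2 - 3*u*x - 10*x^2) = (u + 5*x)/(u + 2*x)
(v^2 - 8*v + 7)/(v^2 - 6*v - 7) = (v - 1)/(v + 1)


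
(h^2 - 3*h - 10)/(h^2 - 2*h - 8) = (h - 5)/(h - 4)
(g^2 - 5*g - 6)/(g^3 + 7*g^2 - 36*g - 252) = (g + 1)/(g^2 + 13*g + 42)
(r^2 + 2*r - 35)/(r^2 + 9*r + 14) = (r - 5)/(r + 2)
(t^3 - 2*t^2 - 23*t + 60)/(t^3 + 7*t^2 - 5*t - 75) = (t - 4)/(t + 5)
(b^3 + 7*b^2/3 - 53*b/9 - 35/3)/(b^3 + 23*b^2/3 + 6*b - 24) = (9*b^2 - 6*b - 35)/(3*(3*b^2 + 14*b - 24))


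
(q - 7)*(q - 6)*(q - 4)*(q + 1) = q^4 - 16*q^3 + 77*q^2 - 74*q - 168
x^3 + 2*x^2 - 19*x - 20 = (x - 4)*(x + 1)*(x + 5)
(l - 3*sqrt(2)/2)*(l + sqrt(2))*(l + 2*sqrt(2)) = l^3 + 3*sqrt(2)*l^2/2 - 5*l - 6*sqrt(2)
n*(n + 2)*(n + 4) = n^3 + 6*n^2 + 8*n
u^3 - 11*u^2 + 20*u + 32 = (u - 8)*(u - 4)*(u + 1)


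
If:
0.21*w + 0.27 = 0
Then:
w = -1.29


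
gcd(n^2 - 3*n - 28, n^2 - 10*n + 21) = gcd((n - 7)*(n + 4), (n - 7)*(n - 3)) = n - 7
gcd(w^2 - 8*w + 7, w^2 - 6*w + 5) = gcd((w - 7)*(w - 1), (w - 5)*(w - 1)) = w - 1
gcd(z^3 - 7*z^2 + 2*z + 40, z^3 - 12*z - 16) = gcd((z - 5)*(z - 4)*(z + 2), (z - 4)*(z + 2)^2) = z^2 - 2*z - 8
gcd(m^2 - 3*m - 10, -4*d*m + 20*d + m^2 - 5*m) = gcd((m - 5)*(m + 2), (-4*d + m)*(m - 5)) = m - 5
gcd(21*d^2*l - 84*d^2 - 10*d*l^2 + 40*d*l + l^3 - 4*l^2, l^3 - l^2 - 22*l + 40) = l - 4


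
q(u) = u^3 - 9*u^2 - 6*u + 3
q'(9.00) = 75.00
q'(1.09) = -22.06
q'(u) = 3*u^2 - 18*u - 6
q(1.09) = -12.94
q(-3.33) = -113.75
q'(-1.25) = 21.19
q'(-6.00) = 210.00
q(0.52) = -2.41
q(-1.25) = -5.52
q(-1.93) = -26.13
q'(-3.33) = 87.21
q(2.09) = -39.72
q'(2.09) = -30.52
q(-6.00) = -501.00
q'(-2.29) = 50.95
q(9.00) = -51.00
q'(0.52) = -14.55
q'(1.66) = -27.61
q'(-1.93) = 39.91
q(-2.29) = -42.47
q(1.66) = -27.19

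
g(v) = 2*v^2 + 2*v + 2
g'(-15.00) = -58.00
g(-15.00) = 422.00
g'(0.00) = 2.00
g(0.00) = 2.00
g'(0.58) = 4.32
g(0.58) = 3.83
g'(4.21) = 18.84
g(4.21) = 45.87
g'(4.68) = 20.72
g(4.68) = 55.16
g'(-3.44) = -11.76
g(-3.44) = 18.79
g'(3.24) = 14.96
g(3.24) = 29.48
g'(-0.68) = -0.72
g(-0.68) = 1.56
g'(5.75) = 25.00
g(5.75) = 79.62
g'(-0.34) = 0.64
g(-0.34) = 1.55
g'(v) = 4*v + 2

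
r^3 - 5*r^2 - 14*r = r*(r - 7)*(r + 2)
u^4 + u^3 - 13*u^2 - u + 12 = (u - 3)*(u - 1)*(u + 1)*(u + 4)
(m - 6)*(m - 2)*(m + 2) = m^3 - 6*m^2 - 4*m + 24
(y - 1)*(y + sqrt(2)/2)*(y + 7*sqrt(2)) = y^3 - y^2 + 15*sqrt(2)*y^2/2 - 15*sqrt(2)*y/2 + 7*y - 7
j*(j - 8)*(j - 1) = j^3 - 9*j^2 + 8*j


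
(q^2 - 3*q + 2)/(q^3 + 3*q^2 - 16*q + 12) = 1/(q + 6)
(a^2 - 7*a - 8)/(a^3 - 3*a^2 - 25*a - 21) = (a - 8)/(a^2 - 4*a - 21)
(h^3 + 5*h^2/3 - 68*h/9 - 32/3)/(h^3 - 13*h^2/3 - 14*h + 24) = (9*h^2 - 12*h - 32)/(3*(3*h^2 - 22*h + 24))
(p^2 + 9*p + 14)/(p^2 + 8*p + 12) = (p + 7)/(p + 6)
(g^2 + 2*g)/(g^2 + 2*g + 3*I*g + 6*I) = g/(g + 3*I)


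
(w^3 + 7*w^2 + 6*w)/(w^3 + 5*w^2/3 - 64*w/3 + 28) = 3*w*(w + 1)/(3*w^2 - 13*w + 14)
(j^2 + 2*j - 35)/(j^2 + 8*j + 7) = (j - 5)/(j + 1)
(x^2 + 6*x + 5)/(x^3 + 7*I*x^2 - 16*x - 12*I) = (x^2 + 6*x + 5)/(x^3 + 7*I*x^2 - 16*x - 12*I)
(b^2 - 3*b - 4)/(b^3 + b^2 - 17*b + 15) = (b^2 - 3*b - 4)/(b^3 + b^2 - 17*b + 15)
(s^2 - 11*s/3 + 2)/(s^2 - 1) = (s^2 - 11*s/3 + 2)/(s^2 - 1)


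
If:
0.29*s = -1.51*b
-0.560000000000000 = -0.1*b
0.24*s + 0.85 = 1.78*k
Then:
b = 5.60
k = -3.45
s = -29.16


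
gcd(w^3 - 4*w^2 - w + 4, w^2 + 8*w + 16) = 1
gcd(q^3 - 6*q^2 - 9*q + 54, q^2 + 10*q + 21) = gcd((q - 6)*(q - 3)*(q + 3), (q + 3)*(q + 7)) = q + 3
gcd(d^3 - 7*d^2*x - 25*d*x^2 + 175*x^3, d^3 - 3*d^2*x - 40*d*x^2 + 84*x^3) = -d + 7*x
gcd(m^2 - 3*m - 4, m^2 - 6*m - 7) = m + 1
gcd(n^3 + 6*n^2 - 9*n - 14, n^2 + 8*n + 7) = n^2 + 8*n + 7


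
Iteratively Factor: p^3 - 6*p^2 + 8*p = (p)*(p^2 - 6*p + 8) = p*(p - 2)*(p - 4)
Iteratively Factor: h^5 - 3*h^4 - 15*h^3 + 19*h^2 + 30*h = (h)*(h^4 - 3*h^3 - 15*h^2 + 19*h + 30) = h*(h - 5)*(h^3 + 2*h^2 - 5*h - 6) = h*(h - 5)*(h + 1)*(h^2 + h - 6) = h*(h - 5)*(h + 1)*(h + 3)*(h - 2)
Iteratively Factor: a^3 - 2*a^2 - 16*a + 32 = (a - 4)*(a^2 + 2*a - 8) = (a - 4)*(a - 2)*(a + 4)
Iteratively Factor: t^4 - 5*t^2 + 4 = (t - 2)*(t^3 + 2*t^2 - t - 2) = (t - 2)*(t - 1)*(t^2 + 3*t + 2) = (t - 2)*(t - 1)*(t + 1)*(t + 2)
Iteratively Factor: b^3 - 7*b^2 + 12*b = (b - 4)*(b^2 - 3*b) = b*(b - 4)*(b - 3)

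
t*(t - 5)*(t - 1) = t^3 - 6*t^2 + 5*t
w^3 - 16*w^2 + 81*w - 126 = (w - 7)*(w - 6)*(w - 3)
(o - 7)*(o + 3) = o^2 - 4*o - 21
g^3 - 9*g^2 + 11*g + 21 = (g - 7)*(g - 3)*(g + 1)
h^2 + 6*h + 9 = (h + 3)^2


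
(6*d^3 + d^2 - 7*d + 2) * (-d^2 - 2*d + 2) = -6*d^5 - 13*d^4 + 17*d^3 + 14*d^2 - 18*d + 4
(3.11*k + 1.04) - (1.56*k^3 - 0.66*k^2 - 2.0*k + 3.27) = -1.56*k^3 + 0.66*k^2 + 5.11*k - 2.23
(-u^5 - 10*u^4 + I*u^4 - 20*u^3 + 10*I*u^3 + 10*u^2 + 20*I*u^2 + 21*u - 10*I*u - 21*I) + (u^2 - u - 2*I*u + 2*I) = -u^5 - 10*u^4 + I*u^4 - 20*u^3 + 10*I*u^3 + 11*u^2 + 20*I*u^2 + 20*u - 12*I*u - 19*I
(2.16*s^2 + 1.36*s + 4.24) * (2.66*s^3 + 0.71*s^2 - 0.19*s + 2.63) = 5.7456*s^5 + 5.1512*s^4 + 11.8336*s^3 + 8.4328*s^2 + 2.7712*s + 11.1512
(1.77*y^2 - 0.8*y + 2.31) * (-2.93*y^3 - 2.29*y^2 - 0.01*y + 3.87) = -5.1861*y^5 - 1.7093*y^4 - 4.954*y^3 + 1.568*y^2 - 3.1191*y + 8.9397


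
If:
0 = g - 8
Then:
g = 8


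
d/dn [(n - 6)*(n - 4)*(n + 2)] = 3*n^2 - 16*n + 4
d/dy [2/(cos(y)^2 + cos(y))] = 2*(sin(y)/cos(y)^2 + 2*tan(y))/(cos(y) + 1)^2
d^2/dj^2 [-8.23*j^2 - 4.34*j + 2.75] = -16.4600000000000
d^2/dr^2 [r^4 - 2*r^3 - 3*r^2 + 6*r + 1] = 12*r^2 - 12*r - 6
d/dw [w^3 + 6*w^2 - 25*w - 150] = 3*w^2 + 12*w - 25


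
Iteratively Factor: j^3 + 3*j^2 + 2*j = (j + 1)*(j^2 + 2*j) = j*(j + 1)*(j + 2)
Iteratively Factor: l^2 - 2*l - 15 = (l - 5)*(l + 3)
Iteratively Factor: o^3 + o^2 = (o + 1)*(o^2) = o*(o + 1)*(o)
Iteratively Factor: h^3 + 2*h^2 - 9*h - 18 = (h + 3)*(h^2 - h - 6) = (h + 2)*(h + 3)*(h - 3)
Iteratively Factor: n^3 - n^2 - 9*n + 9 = (n - 1)*(n^2 - 9) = (n - 1)*(n + 3)*(n - 3)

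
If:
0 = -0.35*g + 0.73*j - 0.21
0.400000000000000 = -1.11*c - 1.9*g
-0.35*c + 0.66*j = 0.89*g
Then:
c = 20.82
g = -12.37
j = -5.64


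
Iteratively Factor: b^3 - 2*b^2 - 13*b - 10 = (b - 5)*(b^2 + 3*b + 2) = (b - 5)*(b + 1)*(b + 2)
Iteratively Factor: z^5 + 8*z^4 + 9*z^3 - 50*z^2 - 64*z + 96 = (z - 1)*(z^4 + 9*z^3 + 18*z^2 - 32*z - 96) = (z - 1)*(z + 4)*(z^3 + 5*z^2 - 2*z - 24) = (z - 1)*(z + 4)^2*(z^2 + z - 6) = (z - 1)*(z + 3)*(z + 4)^2*(z - 2)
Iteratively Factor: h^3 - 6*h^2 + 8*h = (h - 4)*(h^2 - 2*h) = h*(h - 4)*(h - 2)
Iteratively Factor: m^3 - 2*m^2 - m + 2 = (m + 1)*(m^2 - 3*m + 2) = (m - 2)*(m + 1)*(m - 1)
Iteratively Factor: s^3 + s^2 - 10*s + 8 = (s - 1)*(s^2 + 2*s - 8) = (s - 1)*(s + 4)*(s - 2)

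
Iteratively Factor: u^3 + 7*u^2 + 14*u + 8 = (u + 4)*(u^2 + 3*u + 2) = (u + 2)*(u + 4)*(u + 1)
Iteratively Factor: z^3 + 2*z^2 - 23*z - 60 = (z + 4)*(z^2 - 2*z - 15) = (z - 5)*(z + 4)*(z + 3)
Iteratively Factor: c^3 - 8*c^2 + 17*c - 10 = (c - 5)*(c^2 - 3*c + 2) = (c - 5)*(c - 2)*(c - 1)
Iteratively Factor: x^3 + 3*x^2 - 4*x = (x)*(x^2 + 3*x - 4) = x*(x - 1)*(x + 4)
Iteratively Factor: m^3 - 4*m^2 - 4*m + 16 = (m - 4)*(m^2 - 4) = (m - 4)*(m + 2)*(m - 2)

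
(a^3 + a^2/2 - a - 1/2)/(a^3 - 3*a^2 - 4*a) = (2*a^2 - a - 1)/(2*a*(a - 4))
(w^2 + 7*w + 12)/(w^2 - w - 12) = (w + 4)/(w - 4)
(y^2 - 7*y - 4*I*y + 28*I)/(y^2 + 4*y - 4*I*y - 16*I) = (y - 7)/(y + 4)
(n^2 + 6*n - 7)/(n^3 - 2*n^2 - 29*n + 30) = (n + 7)/(n^2 - n - 30)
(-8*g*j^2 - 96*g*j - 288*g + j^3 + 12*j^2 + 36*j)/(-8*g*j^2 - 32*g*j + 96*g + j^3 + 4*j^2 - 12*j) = (j + 6)/(j - 2)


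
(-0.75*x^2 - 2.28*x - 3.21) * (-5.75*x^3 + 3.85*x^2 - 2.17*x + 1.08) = 4.3125*x^5 + 10.2225*x^4 + 11.307*x^3 - 8.2209*x^2 + 4.5033*x - 3.4668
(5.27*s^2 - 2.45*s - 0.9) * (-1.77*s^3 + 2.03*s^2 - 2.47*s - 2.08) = -9.3279*s^5 + 15.0346*s^4 - 16.3974*s^3 - 6.7371*s^2 + 7.319*s + 1.872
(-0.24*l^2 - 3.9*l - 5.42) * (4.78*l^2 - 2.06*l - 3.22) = -1.1472*l^4 - 18.1476*l^3 - 17.1008*l^2 + 23.7232*l + 17.4524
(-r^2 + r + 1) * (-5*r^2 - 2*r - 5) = 5*r^4 - 3*r^3 - 2*r^2 - 7*r - 5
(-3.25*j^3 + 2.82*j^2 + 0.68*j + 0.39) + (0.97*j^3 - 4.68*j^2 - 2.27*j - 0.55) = -2.28*j^3 - 1.86*j^2 - 1.59*j - 0.16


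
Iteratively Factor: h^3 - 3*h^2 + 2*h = (h - 1)*(h^2 - 2*h) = h*(h - 1)*(h - 2)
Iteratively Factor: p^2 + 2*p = (p + 2)*(p)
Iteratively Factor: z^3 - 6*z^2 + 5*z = (z - 1)*(z^2 - 5*z) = (z - 5)*(z - 1)*(z)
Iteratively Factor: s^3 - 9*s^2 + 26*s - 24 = (s - 2)*(s^2 - 7*s + 12) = (s - 4)*(s - 2)*(s - 3)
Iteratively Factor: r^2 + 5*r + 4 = (r + 4)*(r + 1)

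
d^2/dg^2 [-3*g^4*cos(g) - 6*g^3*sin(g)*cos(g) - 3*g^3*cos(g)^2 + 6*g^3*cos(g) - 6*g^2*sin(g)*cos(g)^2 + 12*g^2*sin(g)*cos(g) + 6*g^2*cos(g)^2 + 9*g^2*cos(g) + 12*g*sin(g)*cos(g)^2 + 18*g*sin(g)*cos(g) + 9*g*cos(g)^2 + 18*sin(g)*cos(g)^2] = 3*g^4*cos(g) + 24*g^3*sin(g) + 12*g^3*sin(2*g) - 6*g^3*cos(g) + 6*g^3*cos(2*g) - 69*g^2*sin(g)/2 - 6*g^2*sin(2*g) + 27*g^2*sin(3*g)/2 - 45*g^2*cos(g) - 48*g^2*cos(2*g) - 39*g*sin(g) - 78*g*sin(2*g) - 27*g*sin(3*g) + 30*g*cos(g) + 21*g*cos(2*g) - 18*g*cos(3*g) - 9*g - 15*sin(g)/2 - 6*sin(2*g) - 87*sin(3*g)/2 + 24*cos(g) + 42*cos(2*g) + 18*cos(3*g) + 6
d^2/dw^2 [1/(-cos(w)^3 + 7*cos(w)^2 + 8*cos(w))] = ((sin(w)^2 + 7*cos(w) + 7)*(29*cos(w) + 56*cos(2*w) - 9*cos(3*w))*cos(w)/4 + 2*(-3*cos(w)^2 + 14*cos(w) + 8)^2*sin(w)^2)/((sin(w)^2 + 7*cos(w) + 7)^3*cos(w)^3)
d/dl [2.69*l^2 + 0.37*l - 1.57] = 5.38*l + 0.37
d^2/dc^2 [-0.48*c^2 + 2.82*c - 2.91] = -0.960000000000000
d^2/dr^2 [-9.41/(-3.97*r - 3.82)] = 296.620138/(3.97*r + 3.82)^3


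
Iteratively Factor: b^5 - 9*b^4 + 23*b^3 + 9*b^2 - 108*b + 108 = (b - 3)*(b^4 - 6*b^3 + 5*b^2 + 24*b - 36) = (b - 3)^2*(b^3 - 3*b^2 - 4*b + 12) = (b - 3)^2*(b + 2)*(b^2 - 5*b + 6) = (b - 3)^2*(b - 2)*(b + 2)*(b - 3)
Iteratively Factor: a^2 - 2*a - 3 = (a + 1)*(a - 3)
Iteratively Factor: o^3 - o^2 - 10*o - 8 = (o + 2)*(o^2 - 3*o - 4) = (o - 4)*(o + 2)*(o + 1)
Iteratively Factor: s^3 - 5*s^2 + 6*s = (s - 3)*(s^2 - 2*s) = (s - 3)*(s - 2)*(s)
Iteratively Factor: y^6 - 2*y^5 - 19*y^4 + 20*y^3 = (y)*(y^5 - 2*y^4 - 19*y^3 + 20*y^2) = y^2*(y^4 - 2*y^3 - 19*y^2 + 20*y) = y^2*(y + 4)*(y^3 - 6*y^2 + 5*y) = y^2*(y - 1)*(y + 4)*(y^2 - 5*y) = y^2*(y - 5)*(y - 1)*(y + 4)*(y)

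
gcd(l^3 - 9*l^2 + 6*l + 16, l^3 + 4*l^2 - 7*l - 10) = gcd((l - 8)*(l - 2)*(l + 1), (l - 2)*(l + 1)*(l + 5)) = l^2 - l - 2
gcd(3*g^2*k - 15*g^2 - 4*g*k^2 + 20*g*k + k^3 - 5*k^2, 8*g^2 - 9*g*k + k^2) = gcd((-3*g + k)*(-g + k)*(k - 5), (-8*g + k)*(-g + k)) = g - k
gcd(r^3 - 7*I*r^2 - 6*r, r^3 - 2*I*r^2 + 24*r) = r^2 - 6*I*r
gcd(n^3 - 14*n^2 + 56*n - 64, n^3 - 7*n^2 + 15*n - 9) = 1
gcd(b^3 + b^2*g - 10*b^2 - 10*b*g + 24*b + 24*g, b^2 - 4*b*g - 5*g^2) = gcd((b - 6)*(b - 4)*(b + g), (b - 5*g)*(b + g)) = b + g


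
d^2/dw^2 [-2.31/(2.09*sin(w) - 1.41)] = (10.090311*sin(w)^2 + 6.807339*sin(w) - 20.180622)/(2.09*sin(w) - 1.41)^3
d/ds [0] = 0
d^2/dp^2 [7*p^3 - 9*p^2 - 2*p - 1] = 42*p - 18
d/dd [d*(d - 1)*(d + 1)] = 3*d^2 - 1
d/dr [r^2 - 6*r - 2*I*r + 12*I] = 2*r - 6 - 2*I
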